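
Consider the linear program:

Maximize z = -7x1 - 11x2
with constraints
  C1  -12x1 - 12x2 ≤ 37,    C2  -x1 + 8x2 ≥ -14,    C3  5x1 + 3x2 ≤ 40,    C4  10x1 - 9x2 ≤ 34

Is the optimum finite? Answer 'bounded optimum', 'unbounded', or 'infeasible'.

bounded optimum

Vertices and z = -7x1 - 11x2:
  (-32/27, -205/108) → z = 3151/108
  (146/71, -106/71) → z = 144/71
  (154/25, 46/15) → z = -5764/75
The feasible region has finitely many vertices and no improving ray; the maximum is 3151/108 at (-32/27, -205/108).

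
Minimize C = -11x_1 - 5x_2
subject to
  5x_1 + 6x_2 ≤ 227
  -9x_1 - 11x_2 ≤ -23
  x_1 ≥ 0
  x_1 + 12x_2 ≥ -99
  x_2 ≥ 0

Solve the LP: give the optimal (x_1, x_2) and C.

Extreme points and C = -11x_1 - 5x_2:
  (0, 227/6) → C = -1135/6
  (227/5, 0) → C = -2497/5
  (0, 23/11) → C = -115/11
  (23/9, 0) → C = -253/9

x_1 = 227/5, x_2 = 0, minimum C = -2497/5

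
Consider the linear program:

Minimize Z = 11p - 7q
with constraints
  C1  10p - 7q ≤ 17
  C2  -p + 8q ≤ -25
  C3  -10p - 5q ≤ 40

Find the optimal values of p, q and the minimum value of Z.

p = -39/17, q = -58/17, minimum Z = -23/17

Extreme points and Z = 11p - 7q:
  (-39/73, -233/73) → Z = 1202/73
  (-13/8, -19/4) → Z = 123/8
  (-39/17, -58/17) → Z = -23/17

At the optimal vertex, -p + 8q = -25 and -10p - 5q = 40.
Solving simultaneously gives p = -39/17, q = -58/17.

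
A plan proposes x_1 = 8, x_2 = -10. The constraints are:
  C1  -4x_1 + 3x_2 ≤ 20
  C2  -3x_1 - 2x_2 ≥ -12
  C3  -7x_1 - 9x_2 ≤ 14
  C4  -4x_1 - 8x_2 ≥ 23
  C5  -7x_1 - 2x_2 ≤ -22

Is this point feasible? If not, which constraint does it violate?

not feasible — violates C3

Constraint C3: -7x_1 - 9x_2 = 34, which is not ≤ 14. All other constraints are satisfied.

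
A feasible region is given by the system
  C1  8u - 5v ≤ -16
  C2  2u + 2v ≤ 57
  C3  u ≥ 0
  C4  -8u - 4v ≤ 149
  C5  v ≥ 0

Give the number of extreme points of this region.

3

The feasible vertices (each the meet of two boundaries and inside every other half-plane) are:
  (253/26, 244/13)
  (0, 16/5)
  (0, 57/2)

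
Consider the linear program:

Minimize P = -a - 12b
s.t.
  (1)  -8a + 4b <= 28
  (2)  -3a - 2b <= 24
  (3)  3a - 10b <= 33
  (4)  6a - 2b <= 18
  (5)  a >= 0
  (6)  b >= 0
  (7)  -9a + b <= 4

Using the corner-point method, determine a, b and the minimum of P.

Extreme points and P = -a - 12b:
  (16, 39) → P = -484
  (3/7, 55/7) → P = -663/7
  (3, 0) → P = -3
  (0, 0) → P = 0
  (0, 4) → P = -48

The optimum lies where -8a + 4b = 28 and 6a - 2b = 18.
Solving simultaneously gives a = 16, b = 39.

a = 16, b = 39, minimum P = -484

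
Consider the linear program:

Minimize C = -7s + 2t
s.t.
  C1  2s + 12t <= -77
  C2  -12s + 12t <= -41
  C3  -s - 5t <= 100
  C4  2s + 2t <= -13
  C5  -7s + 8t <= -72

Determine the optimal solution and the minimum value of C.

Feasible corners and C = -7s + 2t:
  (135/8, -187/8) → C = -1319/8
  (-440/43, -772/43) → C = 1536/43
  (4/3, -47/6) → C = -25

The binding constraints are -s - 5t = 100 and 2s + 2t = -13.
Solving simultaneously gives s = 135/8, t = -187/8.

s = 135/8, t = -187/8, minimum C = -1319/8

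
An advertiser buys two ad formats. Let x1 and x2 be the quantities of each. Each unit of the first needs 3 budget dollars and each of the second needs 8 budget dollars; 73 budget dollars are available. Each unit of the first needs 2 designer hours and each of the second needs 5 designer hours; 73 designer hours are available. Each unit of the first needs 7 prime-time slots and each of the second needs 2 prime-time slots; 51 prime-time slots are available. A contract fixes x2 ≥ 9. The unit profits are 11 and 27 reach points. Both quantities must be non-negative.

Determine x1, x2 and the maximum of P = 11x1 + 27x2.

x1 = 1/3, x2 = 9, maximum P = 740/3

Corner points and P = 11x1 + 27x2:
  (0, 73/8) → P = 1971/8
  (0, 9) → P = 243
  (1/3, 9) → P = 740/3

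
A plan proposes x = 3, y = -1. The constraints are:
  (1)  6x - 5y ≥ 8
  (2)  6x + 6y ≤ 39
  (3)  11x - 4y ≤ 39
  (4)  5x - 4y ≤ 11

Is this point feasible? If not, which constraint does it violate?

Constraint (4): 5x - 4y = 19, which is not ≤ 11. All other constraints are satisfied.

not feasible — violates (4)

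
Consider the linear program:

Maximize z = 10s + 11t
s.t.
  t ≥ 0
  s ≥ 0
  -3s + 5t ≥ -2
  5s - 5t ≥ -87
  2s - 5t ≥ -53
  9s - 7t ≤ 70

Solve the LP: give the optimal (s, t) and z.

The optimum lies where 2s - 5t = -53 and 9s - 7t = 70.
Solving simultaneously gives s = 721/31, t = 617/31.

s = 721/31, t = 617/31, maximum z = 13997/31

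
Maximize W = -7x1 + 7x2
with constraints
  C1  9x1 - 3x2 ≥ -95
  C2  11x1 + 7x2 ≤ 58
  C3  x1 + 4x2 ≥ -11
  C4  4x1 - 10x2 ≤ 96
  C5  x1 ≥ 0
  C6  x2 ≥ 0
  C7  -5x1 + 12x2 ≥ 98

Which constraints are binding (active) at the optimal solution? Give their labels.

Vertices and W = -7x1 + 7x2:
  (0, 58/7) → W = 58
  (10/167, 1368/167) → W = 9506/167
  (0, 49/6) → W = 343/6

The maximum is at (0, 58/7). Substituting into each constraint, equality holds for C2 and C5; the remaining constraints have slack.

C2 and C5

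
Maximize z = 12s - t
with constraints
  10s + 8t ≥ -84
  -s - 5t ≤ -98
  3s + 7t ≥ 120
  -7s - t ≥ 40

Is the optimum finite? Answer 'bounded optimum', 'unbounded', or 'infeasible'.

Vertices and z = 12s - t:
  (-774/23, 726/23) → z = -10014/23
  (-43/4, 87/4) → z = -603/4
  (-149/17, 363/17) → z = -2151/17
The feasible region has finitely many vertices and no improving ray; the maximum is -2151/17 at (-149/17, 363/17).

bounded optimum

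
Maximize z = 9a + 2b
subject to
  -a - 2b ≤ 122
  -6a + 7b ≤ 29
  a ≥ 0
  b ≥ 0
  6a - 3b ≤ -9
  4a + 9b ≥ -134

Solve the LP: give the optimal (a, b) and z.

Extreme points and z = 9a + 2b:
  (0, 29/7) → z = 58/7
  (1, 5) → z = 19
  (0, 3) → z = 6

The binding constraints are -6a + 7b = 29 and 6a - 3b = -9.
Solving simultaneously gives a = 1, b = 5.

a = 1, b = 5, maximum z = 19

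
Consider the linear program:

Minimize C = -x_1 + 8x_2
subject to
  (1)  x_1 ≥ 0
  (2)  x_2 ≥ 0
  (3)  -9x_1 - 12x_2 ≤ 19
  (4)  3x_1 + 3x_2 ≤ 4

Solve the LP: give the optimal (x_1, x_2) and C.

x_1 = 4/3, x_2 = 0, minimum C = -4/3

Corner points and C = -x_1 + 8x_2:
  (0, 0) → C = 0
  (0, 4/3) → C = 32/3
  (4/3, 0) → C = -4/3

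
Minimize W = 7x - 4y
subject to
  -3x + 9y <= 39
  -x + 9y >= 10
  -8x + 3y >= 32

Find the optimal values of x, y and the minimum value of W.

Vertices and W = 7x - 4y:
  (-29/2, -1/2) → W = -199/2
  (-19/7, 24/7) → W = -229/7
  (-86/23, 16/23) → W = -666/23

At the optimal vertex, -3x + 9y = 39 and -x + 9y = 10.
Solving simultaneously gives x = -29/2, y = -1/2.

x = -29/2, y = -1/2, minimum W = -199/2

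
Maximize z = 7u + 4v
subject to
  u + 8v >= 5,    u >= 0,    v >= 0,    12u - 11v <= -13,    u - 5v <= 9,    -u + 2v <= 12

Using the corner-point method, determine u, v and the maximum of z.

u = 106/13, v = 131/13, maximum z = 1266/13

Feasible corners and z = 7u + 4v:
  (0, 13/11) → z = 52/11
  (0, 6) → z = 24
  (106/13, 131/13) → z = 1266/13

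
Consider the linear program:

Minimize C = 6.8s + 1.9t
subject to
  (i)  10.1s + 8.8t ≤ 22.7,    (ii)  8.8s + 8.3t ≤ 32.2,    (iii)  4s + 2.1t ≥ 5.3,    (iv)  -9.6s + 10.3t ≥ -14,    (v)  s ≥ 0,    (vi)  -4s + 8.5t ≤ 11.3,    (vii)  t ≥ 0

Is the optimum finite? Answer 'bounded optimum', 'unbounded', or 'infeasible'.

bounded optimum

Extreme points and C = 6.8s + 1.9t:
  (35701/18851, 7652/18851) → C = 1286528/94255
  (1039/1345, 2277/1345) → C = 22783/2690
  (533/1060, 83/53) → C = 8473/1325
  (1.325, 0) → C = 9.01
  (35/24, 0) → C = 119/12
The feasible region has finitely many vertices and no improving ray; the minimum is 8473/1325 at (533/1060, 83/53).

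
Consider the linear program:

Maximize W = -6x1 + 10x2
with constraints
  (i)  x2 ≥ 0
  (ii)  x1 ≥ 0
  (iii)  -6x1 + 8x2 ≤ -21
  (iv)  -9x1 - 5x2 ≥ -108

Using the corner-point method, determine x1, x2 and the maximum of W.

Extreme points and W = -6x1 + 10x2:
  (7/2, 0) → W = -21
  (12, 0) → W = -72
  (19/2, 9/2) → W = -12

The binding constraints are -6x1 + 8x2 = -21 and -9x1 - 5x2 = -108.
Solving simultaneously gives x1 = 19/2, x2 = 9/2.

x1 = 19/2, x2 = 9/2, maximum W = -12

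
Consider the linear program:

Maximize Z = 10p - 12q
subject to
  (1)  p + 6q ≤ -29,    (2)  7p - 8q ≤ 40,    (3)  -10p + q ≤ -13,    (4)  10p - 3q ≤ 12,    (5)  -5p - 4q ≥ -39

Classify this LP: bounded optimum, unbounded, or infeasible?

The boundaries p + 6q = -29 and 10p - 3q = 12 meet at (-5/21, -302/63), but that point violates -10p + q ≤ -13. Every candidate vertex is excluded by some other constraint, so the feasible region is empty.

infeasible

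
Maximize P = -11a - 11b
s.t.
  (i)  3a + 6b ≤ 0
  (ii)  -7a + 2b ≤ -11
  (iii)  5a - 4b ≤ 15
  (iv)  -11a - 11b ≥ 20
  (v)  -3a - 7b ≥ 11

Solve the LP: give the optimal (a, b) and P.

Vertices and P = -11a - 11b:
  (7/9, -25/9) → P = 22
  (9/11, -29/11) → P = 20
  (85/99, -265/99) → P = 20

At the optimal vertex, -7a + 2b = -11 and 5a - 4b = 15.
Solving simultaneously gives a = 7/9, b = -25/9.

a = 7/9, b = -25/9, maximum P = 22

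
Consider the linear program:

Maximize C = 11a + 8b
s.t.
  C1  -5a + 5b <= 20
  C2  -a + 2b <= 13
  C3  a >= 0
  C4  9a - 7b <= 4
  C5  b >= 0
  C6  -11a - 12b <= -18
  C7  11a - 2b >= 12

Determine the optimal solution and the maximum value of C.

Vertices and C = 11a + 8b:
  (5, 9) → C = 127
  (20/9, 56/9) → C = 668/9
  (9, 11) → C = 187
  (76/59, 64/59) → C = 1348/59

a = 9, b = 11, maximum C = 187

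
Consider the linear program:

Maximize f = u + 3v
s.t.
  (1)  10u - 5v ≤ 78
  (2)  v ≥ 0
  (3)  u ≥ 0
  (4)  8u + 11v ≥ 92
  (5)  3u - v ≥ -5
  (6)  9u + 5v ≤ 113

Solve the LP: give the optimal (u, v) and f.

At the optimal vertex, 3u - v = -5 and 9u + 5v = 113.
Solving simultaneously gives u = 11/3, v = 16.

u = 11/3, v = 16, maximum f = 155/3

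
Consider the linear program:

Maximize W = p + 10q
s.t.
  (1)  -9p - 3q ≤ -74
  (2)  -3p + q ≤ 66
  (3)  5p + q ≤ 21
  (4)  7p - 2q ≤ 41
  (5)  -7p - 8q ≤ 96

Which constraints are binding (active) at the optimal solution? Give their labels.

(2) and (3)

Corner points and W = p + 10q:
  (-62/9, 136/3) → W = 4018/9
  (-11/6, 181/6) → W = 1799/6
  (-45/8, 393/8) → W = 3885/8

The maximum is at (-45/8, 393/8). Substituting into each constraint, equality holds for (2) and (3); the remaining constraints have slack.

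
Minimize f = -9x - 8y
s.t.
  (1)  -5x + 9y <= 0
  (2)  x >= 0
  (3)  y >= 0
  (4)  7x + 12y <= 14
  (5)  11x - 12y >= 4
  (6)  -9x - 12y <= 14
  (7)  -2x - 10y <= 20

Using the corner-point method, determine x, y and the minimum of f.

x = 2, y = 0, minimum f = -18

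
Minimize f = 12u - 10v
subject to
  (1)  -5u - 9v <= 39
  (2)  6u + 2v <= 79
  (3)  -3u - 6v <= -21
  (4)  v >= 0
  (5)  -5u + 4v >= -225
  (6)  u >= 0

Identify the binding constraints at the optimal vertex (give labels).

(2) and (6)

Vertices and f = 12u - 10v:
  (79/6, 0) → f = 158
  (0, 79/2) → f = -395
  (7, 0) → f = 84
  (0, 7/2) → f = -35

The minimum is at (0, 79/2). Substituting into each constraint, equality holds for (2) and (6); the remaining constraints have slack.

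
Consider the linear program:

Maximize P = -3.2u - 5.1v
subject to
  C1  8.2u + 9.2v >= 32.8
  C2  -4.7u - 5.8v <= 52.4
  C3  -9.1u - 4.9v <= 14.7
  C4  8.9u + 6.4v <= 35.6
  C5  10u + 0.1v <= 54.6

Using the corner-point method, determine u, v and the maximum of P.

Feasible corners and P = -3.2u - 5.1v:
  (-2114/311, 2993/311) → P = -16999/622
  (4, 0) → P = -64/5
  (-3836/209, 6497/209) → P = -41719/418

At the optimal vertex, 8.2u + 9.2v = 32.8 and 8.9u + 6.4v = 35.6.
Solving simultaneously gives u = 4, v = 0.

u = 4, v = 0, maximum P = -12.8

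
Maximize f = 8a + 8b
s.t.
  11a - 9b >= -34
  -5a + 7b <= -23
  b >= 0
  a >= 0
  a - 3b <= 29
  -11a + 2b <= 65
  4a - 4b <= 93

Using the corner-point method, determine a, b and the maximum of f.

Corner points and f = 8a + 8b:
  (23/5, 0) → f = 184/5
  (559/8, 373/8) → f = 932
  (93/4, 0) → f = 186

At the optimal vertex, -5a + 7b = -23 and 4a - 4b = 93.
Solving simultaneously gives a = 559/8, b = 373/8.

a = 559/8, b = 373/8, maximum f = 932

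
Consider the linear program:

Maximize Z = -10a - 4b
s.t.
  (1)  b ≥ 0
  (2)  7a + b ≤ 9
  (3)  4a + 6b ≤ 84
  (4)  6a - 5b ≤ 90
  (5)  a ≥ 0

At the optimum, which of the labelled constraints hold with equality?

(1) and (5)

Corner points and Z = -10a - 4b:
  (9/7, 0) → Z = -90/7
  (0, 0) → Z = 0
  (0, 9) → Z = -36

The maximum is at (0, 0). Substituting into each constraint, equality holds for (1) and (5); the remaining constraints have slack.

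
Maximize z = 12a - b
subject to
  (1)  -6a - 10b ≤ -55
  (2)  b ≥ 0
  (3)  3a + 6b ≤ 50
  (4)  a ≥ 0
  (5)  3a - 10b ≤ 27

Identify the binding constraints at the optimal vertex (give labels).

Feasible corners and z = 12a - b:
  (0, 11/2) → z = -11/2
  (82/9, 1/30) → z = 1093/10
  (0, 25/3) → z = -25/3
  (331/24, 23/16) → z = 2625/16

The maximum is at (331/24, 23/16). Substituting into each constraint, equality holds for (3) and (5); the remaining constraints have slack.

(3) and (5)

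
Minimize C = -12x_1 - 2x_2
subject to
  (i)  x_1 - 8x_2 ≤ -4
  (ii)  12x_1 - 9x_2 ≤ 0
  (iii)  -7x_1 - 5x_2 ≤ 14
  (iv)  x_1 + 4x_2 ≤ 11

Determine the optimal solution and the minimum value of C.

Corner points and C = -12x_1 - 2x_2:
  (12/29, 16/29) → C = -176/29
  (-132/61, 14/61) → C = 1556/61
  (33/19, 44/19) → C = -484/19
  (-111/23, 91/23) → C = 50

At the optimal vertex, 12x_1 - 9x_2 = 0 and x_1 + 4x_2 = 11.
Solving simultaneously gives x_1 = 33/19, x_2 = 44/19.

x_1 = 33/19, x_2 = 44/19, minimum C = -484/19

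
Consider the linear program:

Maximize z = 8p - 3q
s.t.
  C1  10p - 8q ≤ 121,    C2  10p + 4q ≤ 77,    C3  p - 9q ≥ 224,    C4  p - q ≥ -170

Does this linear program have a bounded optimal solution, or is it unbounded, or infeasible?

bounded optimum

Feasible corners and z = 8p - 3q:
  (-703/82, -2119/82) → z = 733/82
  (-877/4, -197/4) → z = -6425/4
The feasible region has finitely many vertices and no improving ray; the maximum is 733/82 at (-703/82, -2119/82).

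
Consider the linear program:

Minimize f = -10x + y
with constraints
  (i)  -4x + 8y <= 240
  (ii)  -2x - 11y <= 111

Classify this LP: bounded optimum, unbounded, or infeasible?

From the feasible point (-294/5, 3/5), moving in the direction (8, 4) keeps every constraint satisfied while f decreases without bound.

unbounded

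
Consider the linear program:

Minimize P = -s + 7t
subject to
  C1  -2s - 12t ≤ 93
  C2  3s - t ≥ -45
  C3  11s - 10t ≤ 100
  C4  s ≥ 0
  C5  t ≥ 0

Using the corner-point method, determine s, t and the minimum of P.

s = 100/11, t = 0, minimum P = -100/11

Extreme points and P = -s + 7t:
  (0, 45) → P = 315
  (100/11, 0) → P = -100/11
  (0, 0) → P = 0
The feasible region is unbounded (it extends along (10, 11), (1, 3)), but P strictly increases along every unbounded feasible direction, so there is no improving ray and the minimum is attained at a vertex.

The optimum lies where 11s - 10t = 100 and t = 0.
Solving simultaneously gives s = 100/11, t = 0.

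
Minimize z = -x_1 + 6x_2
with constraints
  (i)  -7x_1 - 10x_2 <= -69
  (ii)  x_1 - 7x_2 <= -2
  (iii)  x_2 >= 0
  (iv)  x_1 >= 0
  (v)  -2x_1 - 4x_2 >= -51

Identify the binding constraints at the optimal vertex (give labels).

Corner points and z = -x_1 + 6x_2:
  (463/59, 83/59) → z = 35/59
  (0, 69/10) → z = 207/5
  (349/18, 55/18) → z = -19/18
  (0, 51/4) → z = 153/2

The minimum is at (349/18, 55/18). Substituting into each constraint, equality holds for (ii) and (v); the remaining constraints have slack.

(ii) and (v)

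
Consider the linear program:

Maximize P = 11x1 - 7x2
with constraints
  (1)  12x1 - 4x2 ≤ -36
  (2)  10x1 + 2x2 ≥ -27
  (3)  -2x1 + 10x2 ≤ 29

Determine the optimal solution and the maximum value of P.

Vertices and P = 11x1 - 7x2:
  (-45/16, 9/16) → P = -279/8
  (-61/28, 69/28) → P = -577/14
  (-41/13, 59/26) → P = -1315/26

x1 = -45/16, x2 = 9/16, maximum P = -279/8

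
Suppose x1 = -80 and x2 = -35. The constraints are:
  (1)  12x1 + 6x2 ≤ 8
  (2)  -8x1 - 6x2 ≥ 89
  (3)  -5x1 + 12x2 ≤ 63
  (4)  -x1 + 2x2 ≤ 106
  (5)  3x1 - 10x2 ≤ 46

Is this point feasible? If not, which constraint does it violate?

not feasible — violates (5)

Constraint (5): 3x1 - 10x2 = 110, which is not ≤ 46. All other constraints are satisfied.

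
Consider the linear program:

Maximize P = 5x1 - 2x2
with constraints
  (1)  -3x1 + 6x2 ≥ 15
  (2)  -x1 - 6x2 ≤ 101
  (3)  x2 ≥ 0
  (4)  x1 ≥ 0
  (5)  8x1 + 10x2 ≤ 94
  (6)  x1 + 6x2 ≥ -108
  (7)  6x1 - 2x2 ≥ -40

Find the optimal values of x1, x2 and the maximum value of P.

Corner points and P = 5x1 - 2x2:
  (0, 5/2) → P = -5
  (69/13, 67/13) → P = 211/13
  (0, 47/5) → P = -94/5

At the optimal vertex, -3x1 + 6x2 = 15 and 8x1 + 10x2 = 94.
Solving simultaneously gives x1 = 69/13, x2 = 67/13.

x1 = 69/13, x2 = 67/13, maximum P = 211/13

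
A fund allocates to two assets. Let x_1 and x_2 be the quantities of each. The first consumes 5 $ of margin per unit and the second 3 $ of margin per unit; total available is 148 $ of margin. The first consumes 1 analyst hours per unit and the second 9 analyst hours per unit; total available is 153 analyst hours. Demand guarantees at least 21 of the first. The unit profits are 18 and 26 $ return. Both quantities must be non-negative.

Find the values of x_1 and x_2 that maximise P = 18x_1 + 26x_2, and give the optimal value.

Extreme points and P = 18x_1 + 26x_2:
  (148/5, 0) → P = 2664/5
  (21, 0) → P = 378
  (21, 43/3) → P = 2252/3

x_1 = 21, x_2 = 43/3, maximum P = 2252/3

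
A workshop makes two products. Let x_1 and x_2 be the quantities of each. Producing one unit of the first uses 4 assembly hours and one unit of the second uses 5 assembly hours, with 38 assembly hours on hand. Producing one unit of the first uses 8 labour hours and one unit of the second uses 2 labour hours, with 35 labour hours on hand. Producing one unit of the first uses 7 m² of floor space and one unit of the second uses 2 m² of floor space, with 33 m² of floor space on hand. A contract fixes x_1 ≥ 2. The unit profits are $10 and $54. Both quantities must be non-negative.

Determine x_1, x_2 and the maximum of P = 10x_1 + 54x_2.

x_1 = 2, x_2 = 6, maximum P = 344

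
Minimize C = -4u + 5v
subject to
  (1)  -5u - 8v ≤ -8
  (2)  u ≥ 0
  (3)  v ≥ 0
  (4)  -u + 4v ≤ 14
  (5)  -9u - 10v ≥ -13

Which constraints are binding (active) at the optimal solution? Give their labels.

(1) and (5)

Extreme points and C = -4u + 5v:
  (0, 1) → C = 5
  (12/11, 7/22) → C = -61/22
  (0, 13/10) → C = 13/2

The minimum is at (12/11, 7/22). Substituting into each constraint, equality holds for (1) and (5); the remaining constraints have slack.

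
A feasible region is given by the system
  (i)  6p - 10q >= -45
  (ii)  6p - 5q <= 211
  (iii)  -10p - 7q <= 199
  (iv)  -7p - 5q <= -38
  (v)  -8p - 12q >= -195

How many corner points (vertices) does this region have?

Intersecting each pair of boundary lines and keeping only the points that satisfy every inequality leaves:
  (31/20, 543/100)
  (705/76, 765/76)
  (249/13, -1249/65)
  (501/16, -37/8)

4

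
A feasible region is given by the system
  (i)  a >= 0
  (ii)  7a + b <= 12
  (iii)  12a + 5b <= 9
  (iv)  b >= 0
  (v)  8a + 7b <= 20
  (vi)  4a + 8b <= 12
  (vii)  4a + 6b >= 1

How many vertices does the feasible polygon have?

Intersecting each pair of boundary lines and keeping only the points that satisfy every inequality leaves:
  (0, 3/2)
  (0, 1/6)
  (3/4, 0)
  (3/19, 27/19)
  (1/4, 0)

5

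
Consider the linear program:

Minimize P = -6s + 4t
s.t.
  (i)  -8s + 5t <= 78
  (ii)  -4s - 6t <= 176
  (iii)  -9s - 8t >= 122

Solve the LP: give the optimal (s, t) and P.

s = 338/11, t = -548/11, minimum P = -4220/11

Extreme points and P = -6s + 4t:
  (-337/17, -274/17) → P = 926/17
  (-1234/109, -274/109) → P = 6308/109
  (338/11, -548/11) → P = -4220/11

The optimum lies where -4s - 6t = 176 and -9s - 8t = 122.
Solving simultaneously gives s = 338/11, t = -548/11.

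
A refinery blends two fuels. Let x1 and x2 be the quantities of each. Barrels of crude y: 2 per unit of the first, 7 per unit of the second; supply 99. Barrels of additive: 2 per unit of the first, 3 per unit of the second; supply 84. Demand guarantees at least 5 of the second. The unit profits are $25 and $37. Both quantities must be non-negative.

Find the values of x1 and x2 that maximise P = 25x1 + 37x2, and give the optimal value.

At the optimal vertex, 2x1 + 7x2 = 99 and x2 = 5.
Solving simultaneously gives x1 = 32, x2 = 5.

x1 = 32, x2 = 5, maximum P = 985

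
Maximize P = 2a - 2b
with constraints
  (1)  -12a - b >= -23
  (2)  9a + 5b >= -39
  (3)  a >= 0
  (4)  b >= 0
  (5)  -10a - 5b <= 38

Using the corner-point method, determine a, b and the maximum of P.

Vertices and P = 2a - 2b:
  (0, 23) → P = -46
  (23/12, 0) → P = 23/6
  (0, 0) → P = 0

a = 23/12, b = 0, maximum P = 23/6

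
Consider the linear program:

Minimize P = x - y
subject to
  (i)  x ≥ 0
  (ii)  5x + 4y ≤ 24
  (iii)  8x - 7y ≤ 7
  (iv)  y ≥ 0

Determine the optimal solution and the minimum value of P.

x = 0, y = 6, minimum P = -6

Feasible corners and P = x - y:
  (0, 6) → P = -6
  (0, 0) → P = 0
  (196/67, 157/67) → P = 39/67
  (7/8, 0) → P = 7/8

The binding constraints are x = 0 and 5x + 4y = 24.
Solving simultaneously gives x = 0, y = 6.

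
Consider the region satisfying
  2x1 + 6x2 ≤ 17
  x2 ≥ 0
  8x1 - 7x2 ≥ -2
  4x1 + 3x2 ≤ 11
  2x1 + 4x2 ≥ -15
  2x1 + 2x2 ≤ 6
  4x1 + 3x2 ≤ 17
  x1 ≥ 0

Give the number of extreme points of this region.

The feasible vertices (each the meet of two boundaries and inside every other half-plane) are:
  (11/4, 0)
  (0, 0)
  (19/15, 26/15)
  (0, 2/7)
  (2, 1)

5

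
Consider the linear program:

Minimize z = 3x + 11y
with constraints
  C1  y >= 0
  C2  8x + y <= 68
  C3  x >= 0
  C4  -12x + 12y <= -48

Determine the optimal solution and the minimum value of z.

Feasible corners and z = 3x + 11y:
  (17/2, 0) → z = 51/2
  (4, 0) → z = 12
  (8, 4) → z = 68

The binding constraints are y = 0 and -12x + 12y = -48.
Solving simultaneously gives x = 4, y = 0.

x = 4, y = 0, minimum z = 12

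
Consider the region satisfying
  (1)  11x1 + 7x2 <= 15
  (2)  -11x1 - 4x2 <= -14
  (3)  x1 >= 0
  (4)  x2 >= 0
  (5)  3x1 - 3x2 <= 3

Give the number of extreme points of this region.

3

The feasible vertices (each the meet of two boundaries and inside every other half-plane) are:
  (38/33, 1/3)
  (11/9, 2/9)
  (6/5, 1/5)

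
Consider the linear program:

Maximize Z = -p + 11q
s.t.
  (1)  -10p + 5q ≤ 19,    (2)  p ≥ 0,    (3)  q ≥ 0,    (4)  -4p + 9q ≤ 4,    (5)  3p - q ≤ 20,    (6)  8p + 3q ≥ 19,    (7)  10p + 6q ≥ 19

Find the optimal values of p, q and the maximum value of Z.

Corner points and Z = -p + 11q:
  (20/3, 0) → Z = -20/3
  (19/8, 0) → Z = -19/8
  (8, 4) → Z = 36
  (53/28, 9/7) → Z = 49/4

The optimum lies where -4p + 9q = 4 and 3p - q = 20.
Solving simultaneously gives p = 8, q = 4.

p = 8, q = 4, maximum Z = 36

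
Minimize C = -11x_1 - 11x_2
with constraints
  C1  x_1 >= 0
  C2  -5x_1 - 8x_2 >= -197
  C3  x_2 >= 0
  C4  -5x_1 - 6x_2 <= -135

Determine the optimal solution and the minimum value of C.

At the optimal vertex, -5x_1 - 8x_2 = -197 and x_2 = 0.
Solving simultaneously gives x_1 = 197/5, x_2 = 0.

x_1 = 197/5, x_2 = 0, minimum C = -2167/5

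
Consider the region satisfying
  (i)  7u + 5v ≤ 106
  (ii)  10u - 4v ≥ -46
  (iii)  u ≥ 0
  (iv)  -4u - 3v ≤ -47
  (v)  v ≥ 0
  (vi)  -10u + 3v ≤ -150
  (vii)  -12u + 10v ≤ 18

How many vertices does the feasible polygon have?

3

Of the 21 pairwise boundary intersections, those satisfying every inequality are:
  (106/7, 0)
  (1068/71, 10/71)
  (15, 0)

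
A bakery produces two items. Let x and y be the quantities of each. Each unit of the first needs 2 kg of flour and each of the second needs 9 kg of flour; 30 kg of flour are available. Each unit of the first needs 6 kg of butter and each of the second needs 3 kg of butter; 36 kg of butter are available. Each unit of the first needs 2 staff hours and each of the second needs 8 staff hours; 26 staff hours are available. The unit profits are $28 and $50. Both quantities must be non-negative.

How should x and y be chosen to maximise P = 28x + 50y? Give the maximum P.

Feasible corners and P = 28x + 50y:
  (0, 0) → P = 0
  (0, 13/4) → P = 325/2
  (6, 0) → P = 168
  (5, 2) → P = 240

At the optimal vertex, 6x + 3y = 36 and 2x + 8y = 26.
Solving simultaneously gives x = 5, y = 2.

x = 5, y = 2, maximum P = 240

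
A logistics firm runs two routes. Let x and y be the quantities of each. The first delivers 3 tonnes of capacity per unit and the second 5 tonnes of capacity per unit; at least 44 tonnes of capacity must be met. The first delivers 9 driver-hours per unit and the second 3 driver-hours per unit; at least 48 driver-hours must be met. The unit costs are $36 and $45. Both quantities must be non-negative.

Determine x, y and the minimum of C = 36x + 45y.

x = 3, y = 7, minimum C = 423

Corner points and C = 36x + 45y:
  (0, 16) → C = 720
  (44/3, 0) → C = 528
  (3, 7) → C = 423
The feasible region is unbounded (it extends along (0, 1), (1, 0)), but C strictly increases along every unbounded feasible direction, so there is no improving ray and the minimum is attained at a vertex.

The optimum lies where 3x + 5y = 44 and 9x + 3y = 48.
Solving simultaneously gives x = 3, y = 7.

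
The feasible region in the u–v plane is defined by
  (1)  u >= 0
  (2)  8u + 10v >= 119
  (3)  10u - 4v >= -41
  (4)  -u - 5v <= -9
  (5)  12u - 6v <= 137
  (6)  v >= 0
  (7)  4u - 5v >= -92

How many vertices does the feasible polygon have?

4

Intersecting each pair of boundary lines and keeping only the points that satisfy every inequality leaves:
  (1/2, 23/2)
  (521/42, 83/42)
  (163/34, 378/17)
  (1237/36, 413/9)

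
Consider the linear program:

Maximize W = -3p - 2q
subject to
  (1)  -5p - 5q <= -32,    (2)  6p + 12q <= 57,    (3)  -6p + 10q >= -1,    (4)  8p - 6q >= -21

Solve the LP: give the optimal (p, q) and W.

p = 33/10, q = 31/10, maximum W = -161/10

The binding constraints are -5p - 5q = -32 and 6p + 12q = 57.
Solving simultaneously gives p = 33/10, q = 31/10.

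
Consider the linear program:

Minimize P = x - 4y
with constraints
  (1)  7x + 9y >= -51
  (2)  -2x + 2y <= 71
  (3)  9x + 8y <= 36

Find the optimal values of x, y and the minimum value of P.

Vertices and P = x - 4y:
  (-741/32, 395/32) → P = -2321/32
  (732/25, -711/25) → P = 3576/25
  (-248/17, 711/34) → P = -1670/17

x = -248/17, y = 711/34, minimum P = -1670/17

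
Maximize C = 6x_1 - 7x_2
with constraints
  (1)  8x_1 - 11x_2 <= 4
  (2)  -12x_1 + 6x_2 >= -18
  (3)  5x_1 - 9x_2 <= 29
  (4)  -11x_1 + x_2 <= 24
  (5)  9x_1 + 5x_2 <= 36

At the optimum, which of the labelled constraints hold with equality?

Corner points and C = 6x_1 - 7x_2:
  (29/14, 8/7) → C = 31/7
  (-268/113, -236/113) → C = 44/113
  (51/19, 45/19) → C = -9/19
  (-21/16, 153/16) → C = -1197/16

The maximum is at (29/14, 8/7). Substituting into each constraint, equality holds for (1) and (2); the remaining constraints have slack.

(1) and (2)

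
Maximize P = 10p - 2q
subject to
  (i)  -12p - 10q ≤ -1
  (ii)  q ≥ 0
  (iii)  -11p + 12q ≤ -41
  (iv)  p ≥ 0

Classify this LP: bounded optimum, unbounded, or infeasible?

unbounded

From the feasible point (41/11, 0), moving in the direction (1, 0) keeps every constraint satisfied while P increases without bound.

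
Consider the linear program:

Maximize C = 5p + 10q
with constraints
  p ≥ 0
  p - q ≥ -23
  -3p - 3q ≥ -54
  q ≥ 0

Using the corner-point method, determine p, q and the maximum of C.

The binding constraints are p = 0 and -3p - 3q = -54.
Solving simultaneously gives p = 0, q = 18.

p = 0, q = 18, maximum C = 180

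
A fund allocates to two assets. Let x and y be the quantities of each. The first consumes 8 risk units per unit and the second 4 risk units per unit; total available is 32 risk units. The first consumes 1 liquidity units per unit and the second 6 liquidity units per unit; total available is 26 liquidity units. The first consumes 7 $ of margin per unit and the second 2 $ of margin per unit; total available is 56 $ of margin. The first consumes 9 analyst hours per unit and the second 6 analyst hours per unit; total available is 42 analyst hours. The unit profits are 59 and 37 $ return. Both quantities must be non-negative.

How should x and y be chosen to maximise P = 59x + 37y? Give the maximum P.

Feasible corners and P = 59x + 37y:
  (0, 0) → P = 0
  (0, 13/3) → P = 481/3
  (4, 0) → P = 236
  (2, 4) → P = 266

The binding constraints are 8x + 4y = 32 and x + 6y = 26.
Solving simultaneously gives x = 2, y = 4.

x = 2, y = 4, maximum P = 266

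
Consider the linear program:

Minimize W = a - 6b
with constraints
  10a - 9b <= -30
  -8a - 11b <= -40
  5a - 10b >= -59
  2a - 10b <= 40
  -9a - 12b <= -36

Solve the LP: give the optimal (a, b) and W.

Extreme points and W = a - 6b:
  (15/91, 320/91) → W = -1905/91
  (21/5, 8) → W = -219/5
  (-83/45, 224/45) → W = -1427/45

The binding constraints are 10a - 9b = -30 and 5a - 10b = -59.
Solving simultaneously gives a = 21/5, b = 8.

a = 21/5, b = 8, minimum W = -219/5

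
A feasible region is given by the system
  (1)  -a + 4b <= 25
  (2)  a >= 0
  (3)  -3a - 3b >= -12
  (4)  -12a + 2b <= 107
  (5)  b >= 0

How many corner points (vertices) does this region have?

Of the 10 pairwise boundary intersections, those satisfying every inequality are:
  (0, 4)
  (0, 0)
  (4, 0)

3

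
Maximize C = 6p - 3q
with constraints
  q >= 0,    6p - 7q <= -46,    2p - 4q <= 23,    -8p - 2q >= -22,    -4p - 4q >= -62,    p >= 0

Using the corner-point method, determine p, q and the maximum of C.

p = 31/34, q = 125/17, maximum C = -282/17

Feasible corners and C = 6p - 3q:
  (31/34, 125/17) → C = -282/17
  (0, 46/7) → C = -138/7
  (0, 11) → C = -33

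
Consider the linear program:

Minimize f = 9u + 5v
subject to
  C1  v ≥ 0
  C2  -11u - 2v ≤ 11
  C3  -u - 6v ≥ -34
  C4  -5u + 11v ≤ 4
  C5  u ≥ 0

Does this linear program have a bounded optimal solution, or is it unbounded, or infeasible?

bounded optimum

Feasible corners and f = 9u + 5v:
  (34, 0) → f = 306
  (0, 0) → f = 0
  (350/41, 174/41) → f = 4020/41
  (0, 4/11) → f = 20/11
The feasible region has finitely many vertices and no improving ray; the minimum is 0 at (0, 0).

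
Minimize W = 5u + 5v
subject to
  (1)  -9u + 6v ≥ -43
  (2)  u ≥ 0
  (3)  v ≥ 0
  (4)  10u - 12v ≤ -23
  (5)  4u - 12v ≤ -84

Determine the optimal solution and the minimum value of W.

u = 0, v = 7, minimum W = 35

Vertices and W = 5u + 5v:
  (109/8, 637/48) → W = 6455/48
  (0, 7) → W = 35
  (61/6, 187/18) → W = 925/9
The feasible region is unbounded (it extends along (0, 1), (2, 3)), but W strictly increases along every unbounded feasible direction, so there is no improving ray and the minimum is attained at a vertex.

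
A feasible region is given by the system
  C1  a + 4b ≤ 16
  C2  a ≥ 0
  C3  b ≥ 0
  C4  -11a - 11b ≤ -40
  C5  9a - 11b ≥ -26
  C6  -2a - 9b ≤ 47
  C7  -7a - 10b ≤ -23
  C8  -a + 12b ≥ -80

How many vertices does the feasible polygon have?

Pairwise boundary intersections that survive every other constraint:
  (16, 0)
  (72/47, 170/47)
  (40/11, 0)
  (7/10, 323/110)

4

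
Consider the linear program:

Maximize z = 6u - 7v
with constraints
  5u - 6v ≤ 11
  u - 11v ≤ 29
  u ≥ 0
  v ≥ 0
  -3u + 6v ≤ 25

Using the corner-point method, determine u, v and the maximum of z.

u = 18, v = 79/6, maximum z = 95/6

Corner points and z = 6u - 7v:
  (11/5, 0) → z = 66/5
  (18, 79/6) → z = 95/6
  (0, 0) → z = 0
  (0, 25/6) → z = -175/6

The binding constraints are 5u - 6v = 11 and -3u + 6v = 25.
Solving simultaneously gives u = 18, v = 79/6.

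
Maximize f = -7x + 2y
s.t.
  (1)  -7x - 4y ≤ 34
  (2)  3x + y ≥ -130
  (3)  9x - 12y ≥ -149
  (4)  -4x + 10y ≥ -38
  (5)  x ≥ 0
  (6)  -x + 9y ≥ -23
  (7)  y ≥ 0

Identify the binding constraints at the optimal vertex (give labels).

Corner points and f = -7x + 2y:
  (0, 149/12) → f = 149/6
  (19/2, 0) → f = -133/2
  (0, 0) → f = 0
The feasible region is unbounded (it extends along (5, 2), (4, 3)), but f strictly decreases along every unbounded feasible direction, so there is no improving ray and the maximum is attained at a vertex.

The maximum is at (0, 149/12). Substituting into each constraint, equality holds for (3) and (5); the remaining constraints have slack.

(3) and (5)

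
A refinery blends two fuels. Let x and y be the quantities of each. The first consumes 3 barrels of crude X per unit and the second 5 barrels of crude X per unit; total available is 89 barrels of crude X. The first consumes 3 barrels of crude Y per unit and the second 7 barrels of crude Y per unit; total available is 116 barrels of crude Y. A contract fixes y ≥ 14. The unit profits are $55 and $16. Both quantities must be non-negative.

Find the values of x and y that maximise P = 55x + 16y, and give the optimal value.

x = 6, y = 14, maximum P = 554

Corner points and P = 55x + 16y:
  (0, 116/7) → P = 1856/7
  (0, 14) → P = 224
  (6, 14) → P = 554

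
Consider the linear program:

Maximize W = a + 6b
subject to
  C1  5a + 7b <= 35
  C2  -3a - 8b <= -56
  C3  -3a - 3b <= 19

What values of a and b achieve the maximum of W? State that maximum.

Feasible corners and W = a + 6b:
  (-112/19, 175/19) → W = 938/19
  (-119/3, 100/3) → W = 481/3
  (-64/3, 15) → W = 206/3

At the optimal vertex, 5a + 7b = 35 and -3a - 3b = 19.
Solving simultaneously gives a = -119/3, b = 100/3.

a = -119/3, b = 100/3, maximum W = 481/3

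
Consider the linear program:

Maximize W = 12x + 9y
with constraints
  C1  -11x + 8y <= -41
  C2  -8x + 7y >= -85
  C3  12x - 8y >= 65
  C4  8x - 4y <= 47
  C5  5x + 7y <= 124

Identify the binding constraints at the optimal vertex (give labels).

Vertices and W = 12x + 9y:
  (-45/4, -25) → W = -360
  (-11/24, -38/3) → W = -239/2
  (29/4, 11/4) → W = 447/4

The maximum is at (29/4, 11/4). Substituting into each constraint, equality holds for C3 and C4; the remaining constraints have slack.

C3 and C4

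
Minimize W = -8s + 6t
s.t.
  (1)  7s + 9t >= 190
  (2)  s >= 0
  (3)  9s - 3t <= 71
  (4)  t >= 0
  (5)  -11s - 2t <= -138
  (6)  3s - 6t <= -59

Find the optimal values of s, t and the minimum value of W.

s = 67/5, t = 248/15, minimum W = -8

Vertices and W = -8s + 6t:
  (0, 69) → W = 414
  (67/5, 248/15) → W = -8
  (355/36, 1063/72) → W = 349/36
The feasible region is unbounded (it extends along (0, 1), (1, 3)), but W strictly increases along every unbounded feasible direction, so there is no improving ray and the minimum is attained at a vertex.

At the optimal vertex, 9s - 3t = 71 and 3s - 6t = -59.
Solving simultaneously gives s = 67/5, t = 248/15.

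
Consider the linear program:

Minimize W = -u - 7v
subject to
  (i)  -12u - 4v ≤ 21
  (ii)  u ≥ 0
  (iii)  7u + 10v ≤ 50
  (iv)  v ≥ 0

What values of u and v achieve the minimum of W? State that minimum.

u = 0, v = 5, minimum W = -35

Corner points and W = -u - 7v:
  (0, 5) → W = -35
  (0, 0) → W = 0
  (50/7, 0) → W = -50/7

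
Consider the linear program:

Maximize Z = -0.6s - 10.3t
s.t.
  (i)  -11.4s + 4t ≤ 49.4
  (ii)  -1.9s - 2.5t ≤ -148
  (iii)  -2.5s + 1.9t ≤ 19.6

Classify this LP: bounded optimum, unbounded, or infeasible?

unbounded

From the feasible point (11610/493, 20362/493), moving in the direction (2.5, -1.9) keeps every constraint satisfied while Z increases without bound.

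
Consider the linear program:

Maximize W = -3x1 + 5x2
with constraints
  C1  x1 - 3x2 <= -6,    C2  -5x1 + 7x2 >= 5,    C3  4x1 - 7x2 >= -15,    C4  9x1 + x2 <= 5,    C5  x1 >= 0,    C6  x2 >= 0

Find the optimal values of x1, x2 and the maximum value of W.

x1 = 0, x2 = 15/7, maximum W = 75/7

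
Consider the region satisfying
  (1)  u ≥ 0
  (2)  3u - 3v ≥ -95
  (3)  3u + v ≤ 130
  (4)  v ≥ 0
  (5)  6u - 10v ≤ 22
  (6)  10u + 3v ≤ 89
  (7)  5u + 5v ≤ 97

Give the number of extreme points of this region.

The feasible vertices (each the meet of two boundaries and inside every other half-plane) are:
  (0, 0)
  (0, 97/5)
  (11/3, 0)
  (478/59, 157/59)
  (22/5, 15)

5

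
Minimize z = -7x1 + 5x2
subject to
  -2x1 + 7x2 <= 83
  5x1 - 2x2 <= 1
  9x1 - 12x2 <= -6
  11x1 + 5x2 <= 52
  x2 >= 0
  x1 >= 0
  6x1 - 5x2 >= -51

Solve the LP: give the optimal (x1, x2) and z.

Feasible corners and z = -7x1 + 5x2:
  (4/7, 13/14) → z = 9/14
  (109/47, 249/47) → z = 482/47
  (0, 1/2) → z = 5/2
  (1/17, 873/85) → z = 866/17
  (0, 51/5) → z = 51

The optimum lies where 5x1 - 2x2 = 1 and 9x1 - 12x2 = -6.
Solving simultaneously gives x1 = 4/7, x2 = 13/14.

x1 = 4/7, x2 = 13/14, minimum z = 9/14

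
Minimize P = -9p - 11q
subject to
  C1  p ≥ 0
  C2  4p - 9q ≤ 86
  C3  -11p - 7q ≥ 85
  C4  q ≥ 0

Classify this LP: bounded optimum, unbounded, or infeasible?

The boundaries p = 0 and q = 0 meet at (0, 0), but that point violates -11p - 7q ≥ 85. Every candidate vertex is excluded by some other constraint, so the feasible region is empty.

infeasible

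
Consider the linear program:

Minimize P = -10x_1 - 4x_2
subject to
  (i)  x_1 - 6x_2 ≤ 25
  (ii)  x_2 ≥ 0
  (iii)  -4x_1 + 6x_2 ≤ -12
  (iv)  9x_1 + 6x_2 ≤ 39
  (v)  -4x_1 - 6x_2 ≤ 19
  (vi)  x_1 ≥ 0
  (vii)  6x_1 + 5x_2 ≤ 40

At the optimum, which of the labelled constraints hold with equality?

Extreme points and P = -10x_1 - 4x_2:
  (3, 0) → P = -30
  (13/3, 0) → P = -130/3
  (51/13, 8/13) → P = -542/13

The minimum is at (13/3, 0). Substituting into each constraint, equality holds for (ii) and (iv); the remaining constraints have slack.

(ii) and (iv)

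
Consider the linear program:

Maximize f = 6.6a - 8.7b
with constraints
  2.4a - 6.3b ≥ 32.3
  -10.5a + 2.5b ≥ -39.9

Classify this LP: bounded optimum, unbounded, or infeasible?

unbounded

From the feasible point (17062/6015, -8113/2005), moving in the direction (-2.5, -10.5) keeps every constraint satisfied while f increases without bound.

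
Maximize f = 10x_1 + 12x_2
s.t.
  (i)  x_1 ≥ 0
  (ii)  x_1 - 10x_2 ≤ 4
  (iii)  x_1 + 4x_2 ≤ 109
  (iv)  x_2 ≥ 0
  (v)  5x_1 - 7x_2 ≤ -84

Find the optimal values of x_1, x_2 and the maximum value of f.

Vertices and f = 10x_1 + 12x_2:
  (0, 109/4) → f = 327
  (0, 12) → f = 144
  (427/27, 629/27) → f = 11818/27

x_1 = 427/27, x_2 = 629/27, maximum f = 11818/27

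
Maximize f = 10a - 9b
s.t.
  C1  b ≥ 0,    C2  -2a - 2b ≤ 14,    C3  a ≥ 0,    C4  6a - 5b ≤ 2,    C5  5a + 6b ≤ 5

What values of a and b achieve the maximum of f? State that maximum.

a = 1/3, b = 0, maximum f = 10/3

Corner points and f = 10a - 9b:
  (0, 0) → f = 0
  (1/3, 0) → f = 10/3
  (0, 5/6) → f = -15/2
  (37/61, 20/61) → f = 190/61

The binding constraints are b = 0 and 6a - 5b = 2.
Solving simultaneously gives a = 1/3, b = 0.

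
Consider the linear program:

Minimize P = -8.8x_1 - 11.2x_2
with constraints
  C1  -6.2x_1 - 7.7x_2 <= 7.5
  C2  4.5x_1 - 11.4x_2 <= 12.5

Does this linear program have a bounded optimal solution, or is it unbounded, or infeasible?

unbounded

From the feasible point (1075/10533, -11125/10533), moving in the direction (-7.7, 6.2) keeps every constraint satisfied while P decreases without bound.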